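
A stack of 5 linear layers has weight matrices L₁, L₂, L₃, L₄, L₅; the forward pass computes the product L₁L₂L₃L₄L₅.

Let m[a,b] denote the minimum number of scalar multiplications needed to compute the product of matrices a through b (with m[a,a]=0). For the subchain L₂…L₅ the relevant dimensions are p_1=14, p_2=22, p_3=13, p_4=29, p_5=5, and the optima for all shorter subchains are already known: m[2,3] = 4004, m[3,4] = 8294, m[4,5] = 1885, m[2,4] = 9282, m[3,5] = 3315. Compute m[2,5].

m[2,5] = min over k∈[2,4] of m[2,k]+m[k+1,5]+p_{1}·p_k·p_{5}.
k=2: 0 + 3315 + 14·22·5 = 4855; k=3: 4004 + 1885 + 14·13·5 = 6799; k=4: 9282 + 0 + 14·29·5 = 11312.
Minimum: 4855 at k=2.

4855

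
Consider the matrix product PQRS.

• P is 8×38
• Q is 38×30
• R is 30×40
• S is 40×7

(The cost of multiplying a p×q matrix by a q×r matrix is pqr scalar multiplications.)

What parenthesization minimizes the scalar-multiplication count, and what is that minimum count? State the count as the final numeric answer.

18508

Adjacent pairs: PQ = 8·38·30 = 9120; QR = 38·30·40 = 45600; RS = 30·40·7 = 8400.
Length 3: P..R: k=1: 0+45600+8·38·40=57760; k=2: 9120+0+8·30·40=18720 → min 18720 | Q..S: k=2: 0+8400+38·30·7=16380; k=3: 45600+0+38·40·7=56240 → min 16380.
Length 4: P..S: k=1: 0+16380+8·38·7=18508; k=2: 9120+8400+8·30·7=19200; k=3: 18720+0+8·40·7=20960 → min 18508.
Optimal parenthesization: (P(Q(RS))) with cost 18508.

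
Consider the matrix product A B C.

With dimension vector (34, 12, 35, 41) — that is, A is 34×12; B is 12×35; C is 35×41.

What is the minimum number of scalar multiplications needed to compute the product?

33948

Order (A (B C)): (B C): 12×35 by 35×41 → 12×41, cost 12·35·41 = 17220; (A (B C)): 34×12 by 12×41 → 34×41, cost 34·12·41 = 16728; cumulative 33948. Total 33948.
Order ((A B) C): (A B): 34×12 by 12×35 → 34×35, cost 34·12·35 = 14280; ((A B) C): 34×35 by 35×41 → 34×41, cost 34·35·41 = 48790; cumulative 63070. Total 63070.
Minimum: 33948.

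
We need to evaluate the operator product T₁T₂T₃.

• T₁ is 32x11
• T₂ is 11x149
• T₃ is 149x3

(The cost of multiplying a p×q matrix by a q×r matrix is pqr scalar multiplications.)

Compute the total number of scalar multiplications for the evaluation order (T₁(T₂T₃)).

5973

(T₂T₃): 11×149 by 149×3 → 11×3, cost 11·149·3 = 4917
(T₁(T₂T₃)): 32×11 by 11×3 → 32×3, cost 32·11·3 = 1056; cumulative 5973
Total: 5973 scalar multiplications.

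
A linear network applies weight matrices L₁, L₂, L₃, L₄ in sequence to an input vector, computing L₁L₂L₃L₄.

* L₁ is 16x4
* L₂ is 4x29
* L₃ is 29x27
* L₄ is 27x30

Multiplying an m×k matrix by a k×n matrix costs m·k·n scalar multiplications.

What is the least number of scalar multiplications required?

8292

Adjacent pairs: L₁L₂ = 16·4·29 = 1856; L₂L₃ = 4·29·27 = 3132; L₃L₄ = 29·27·30 = 23490.
Length 3: L₁..L₃: k=1: 0+3132+16·4·27=4860; k=2: 1856+0+16·29·27=14384 → min 4860 | L₂..L₄: k=2: 0+23490+4·29·30=26970; k=3: 3132+0+4·27·30=6372 → min 6372.
Length 4: L₁..L₄: k=1: 0+6372+16·4·30=8292; k=2: 1856+23490+16·29·30=39266; k=3: 4860+0+16·27·30=17820 → min 8292.
Optimal order: (L₁((L₂L₃)L₄)) with cost 8292.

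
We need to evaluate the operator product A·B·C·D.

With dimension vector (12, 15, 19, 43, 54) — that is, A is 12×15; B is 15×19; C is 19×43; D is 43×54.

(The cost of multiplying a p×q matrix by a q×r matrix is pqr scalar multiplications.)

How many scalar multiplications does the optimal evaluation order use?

Adjacent pairs: AB = 12·15·19 = 3420; BC = 15·19·43 = 12255; CD = 19·43·54 = 44118.
Length 3: A..C: k=1: 0+12255+12·15·43=19995; k=2: 3420+0+12·19·43=13224 → min 13224 | B..D: k=2: 0+44118+15·19·54=59508; k=3: 12255+0+15·43·54=47085 → min 47085.
Length 4: A..D: k=1: 0+47085+12·15·54=56805; k=2: 3420+44118+12·19·54=59850; k=3: 13224+0+12·43·54=41088 → min 41088.
Optimal order: (((A·B)·C)·D) with cost 41088.

41088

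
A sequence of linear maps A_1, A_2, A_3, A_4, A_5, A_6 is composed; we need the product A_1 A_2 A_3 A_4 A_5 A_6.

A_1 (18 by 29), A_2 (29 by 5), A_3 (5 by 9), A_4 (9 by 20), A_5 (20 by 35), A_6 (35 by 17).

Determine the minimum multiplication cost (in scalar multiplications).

11515

Adjacent pairs: A_1A_2 = 18·29·5 = 2610; A_2A_3 = 29·5·9 = 1305; A_3A_4 = 5·9·20 = 900; A_4A_5 = 9·20·35 = 6300; A_5A_6 = 20·35·17 = 11900.
Length 3: A_1..A_3: k=1: 0+1305+18·29·9=6003; k=2: 2610+0+18·5·9=3420 → min 3420 | A_2..A_4: k=2: 0+900+29·5·20=3800; k=3: 1305+0+29·9·20=6525 → min 3800 | A_3..A_5: k=3: 0+6300+5·9·35=7875; k=4: 900+0+5·20·35=4400 → min 4400 | A_4..A_6: k=4: 0+11900+9·20·17=14960; k=5: 6300+0+9·35·17=11655 → min 11655.
Length 4: A_1..A_4: k=1: 0+3800+18·29·20=14240; k=2: 2610+900+18·5·20=5310; k=3: 3420+0+18·9·20=6660 → min 5310 | A_2..A_5: k=2: 0+4400+29·5·35=9475; k=3: 1305+6300+29·9·35=16740; k=4: 3800+0+29·20·35=24100 → min 9475 | A_3..A_6: k=3: 0+11655+5·9·17=12420; k=4: 900+11900+5·20·17=14500; k=5: 4400+0+5·35·17=7375 → min 7375.
Length 5: A_1..A_5: k=1: 0+9475+18·29·35=27745; k=2: 2610+4400+18·5·35=10160; k=3: 3420+6300+18·9·35=15390; k=4: 5310+0+18·20·35=17910 → min 10160 | A_2..A_6: k=2: 0+7375+29·5·17=9840; k=3: 1305+11655+29·9·17=17397; k=4: 3800+11900+29·20·17=25560; k=5: 9475+0+29·35·17=26730 → min 9840.
Length 6: A_1..A_6: k=1: 0+9840+18·29·17=18714; k=2: 2610+7375+18·5·17=11515; k=3: 3420+11655+18·9·17=17829; k=4: 5310+11900+18·20·17=23330; k=5: 10160+0+18·35·17=20870 → min 11515.
Optimal order: ((A_1 A_2) (((A_3 A_4) A_5) A_6)) with cost 11515.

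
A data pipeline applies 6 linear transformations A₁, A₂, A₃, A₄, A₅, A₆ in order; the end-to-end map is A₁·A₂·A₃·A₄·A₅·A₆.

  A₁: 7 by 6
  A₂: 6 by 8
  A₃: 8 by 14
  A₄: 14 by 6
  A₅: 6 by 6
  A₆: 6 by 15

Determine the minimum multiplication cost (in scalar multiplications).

Adjacent pairs: A₁A₂ = 7·6·8 = 336; A₂A₃ = 6·8·14 = 672; A₃A₄ = 8·14·6 = 672; A₄A₅ = 14·6·6 = 504; A₅A₆ = 6·6·15 = 540.
Length 3: A₁..A₃: k=1: 0+672+7·6·14=1260; k=2: 336+0+7·8·14=1120 → min 1120 | A₂..A₄: k=2: 0+672+6·8·6=960; k=3: 672+0+6·14·6=1176 → min 960 | A₃..A₅: k=3: 0+504+8·14·6=1176; k=4: 672+0+8·6·6=960 → min 960 | A₄..A₆: k=4: 0+540+14·6·15=1800; k=5: 504+0+14·6·15=1764 → min 1764.
Length 4: A₁..A₄: k=1: 0+960+7·6·6=1212; k=2: 336+672+7·8·6=1344; k=3: 1120+0+7·14·6=1708 → min 1212 | A₂..A₅: k=2: 0+960+6·8·6=1248; k=3: 672+504+6·14·6=1680; k=4: 960+0+6·6·6=1176 → min 1176 | A₃..A₆: k=3: 0+1764+8·14·15=3444; k=4: 672+540+8·6·15=1932; k=5: 960+0+8·6·15=1680 → min 1680.
Length 5: A₁..A₅: k=1: 0+1176+7·6·6=1428; k=2: 336+960+7·8·6=1632; k=3: 1120+504+7·14·6=2212; k=4: 1212+0+7·6·6=1464 → min 1428 | A₂..A₆: k=2: 0+1680+6·8·15=2400; k=3: 672+1764+6·14·15=3696; k=4: 960+540+6·6·15=2040; k=5: 1176+0+6·6·15=1716 → min 1716.
Length 6: A₁..A₆: k=1: 0+1716+7·6·15=2346; k=2: 336+1680+7·8·15=2856; k=3: 1120+1764+7·14·15=4354; k=4: 1212+540+7·6·15=2382; k=5: 1428+0+7·6·15=2058 → min 2058.
Optimal order: ((A₁·((A₂·(A₃·A₄))·A₅))·A₆) with cost 2058.

2058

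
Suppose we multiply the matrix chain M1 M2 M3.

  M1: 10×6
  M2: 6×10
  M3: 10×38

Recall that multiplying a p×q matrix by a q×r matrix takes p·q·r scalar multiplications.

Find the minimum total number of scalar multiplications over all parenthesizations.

4400

Order (M1 (M2 M3)): (M2 M3): 6×10 by 10×38 → 6×38, cost 6·10·38 = 2280; (M1 (M2 M3)): 10×6 by 6×38 → 10×38, cost 10·6·38 = 2280; cumulative 4560. Total 4560.
Order ((M1 M2) M3): (M1 M2): 10×6 by 6×10 → 10×10, cost 10·6·10 = 600; ((M1 M2) M3): 10×10 by 10×38 → 10×38, cost 10·10·38 = 3800; cumulative 4400. Total 4400.
Minimum: 4400.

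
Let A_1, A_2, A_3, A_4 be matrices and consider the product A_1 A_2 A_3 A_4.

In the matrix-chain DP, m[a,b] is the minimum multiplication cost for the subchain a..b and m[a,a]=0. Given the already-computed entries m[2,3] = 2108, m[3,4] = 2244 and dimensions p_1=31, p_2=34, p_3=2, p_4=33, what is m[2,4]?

m[2,4] = min over k∈[2,3] of m[2,k]+m[k+1,4]+p_{1}·p_k·p_{4}.
k=2: 0 + 2244 + 31·34·33 = 37026; k=3: 2108 + 0 + 31·2·33 = 4154.
Minimum: 4154 at k=3.

4154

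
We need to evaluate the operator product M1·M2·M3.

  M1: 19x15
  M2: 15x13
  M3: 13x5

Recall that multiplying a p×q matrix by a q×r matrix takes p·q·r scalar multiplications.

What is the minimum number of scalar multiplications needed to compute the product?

2400

Order (M1·(M2·M3)): (M2·M3): 15×13 by 13×5 → 15×5, cost 15·13·5 = 975; (M1·(M2·M3)): 19×15 by 15×5 → 19×5, cost 19·15·5 = 1425; cumulative 2400. Total 2400.
Order ((M1·M2)·M3): (M1·M2): 19×15 by 15×13 → 19×13, cost 19·15·13 = 3705; ((M1·M2)·M3): 19×13 by 13×5 → 19×5, cost 19·13·5 = 1235; cumulative 4940. Total 4940.
Minimum: 2400.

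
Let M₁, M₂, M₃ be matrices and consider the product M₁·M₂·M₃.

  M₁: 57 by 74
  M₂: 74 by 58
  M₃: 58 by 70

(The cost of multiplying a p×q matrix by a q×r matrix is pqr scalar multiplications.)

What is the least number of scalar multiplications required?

Order (M₁·(M₂·M₃)): (M₂·M₃): 74×58 by 58×70 → 74×70, cost 74·58·70 = 300440; (M₁·(M₂·M₃)): 57×74 by 74×70 → 57×70, cost 57·74·70 = 295260; cumulative 595700. Total 595700.
Order ((M₁·M₂)·M₃): (M₁·M₂): 57×74 by 74×58 → 57×58, cost 57·74·58 = 244644; ((M₁·M₂)·M₃): 57×58 by 58×70 → 57×70, cost 57·58·70 = 231420; cumulative 476064. Total 476064.
Minimum: 476064.

476064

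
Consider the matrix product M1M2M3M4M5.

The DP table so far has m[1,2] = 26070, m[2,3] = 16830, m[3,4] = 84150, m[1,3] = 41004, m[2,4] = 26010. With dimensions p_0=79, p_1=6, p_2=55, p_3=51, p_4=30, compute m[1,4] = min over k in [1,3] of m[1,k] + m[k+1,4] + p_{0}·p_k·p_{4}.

40230

m[1,4] = min over k∈[1,3] of m[1,k]+m[k+1,4]+p_{0}·p_k·p_{4}.
k=1: 0 + 26010 + 79·6·30 = 40230; k=2: 26070 + 84150 + 79·55·30 = 240570; k=3: 41004 + 0 + 79·51·30 = 161874.
Minimum: 40230 at k=1.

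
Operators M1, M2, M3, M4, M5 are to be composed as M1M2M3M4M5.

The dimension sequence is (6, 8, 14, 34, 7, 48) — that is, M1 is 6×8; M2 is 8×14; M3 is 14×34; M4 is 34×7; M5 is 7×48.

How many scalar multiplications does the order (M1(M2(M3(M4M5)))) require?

(M4M5): 34×7 by 7×48 → 34×48, cost 34·7·48 = 11424
(M3(M4M5)): 14×34 by 34×48 → 14×48, cost 14·34·48 = 22848; cumulative 34272
(M2(M3(M4M5))): 8×14 by 14×48 → 8×48, cost 8·14·48 = 5376; cumulative 39648
(M1(M2(M3(M4M5)))): 6×8 by 8×48 → 6×48, cost 6·8·48 = 2304; cumulative 41952
Total: 41952 scalar multiplications.

41952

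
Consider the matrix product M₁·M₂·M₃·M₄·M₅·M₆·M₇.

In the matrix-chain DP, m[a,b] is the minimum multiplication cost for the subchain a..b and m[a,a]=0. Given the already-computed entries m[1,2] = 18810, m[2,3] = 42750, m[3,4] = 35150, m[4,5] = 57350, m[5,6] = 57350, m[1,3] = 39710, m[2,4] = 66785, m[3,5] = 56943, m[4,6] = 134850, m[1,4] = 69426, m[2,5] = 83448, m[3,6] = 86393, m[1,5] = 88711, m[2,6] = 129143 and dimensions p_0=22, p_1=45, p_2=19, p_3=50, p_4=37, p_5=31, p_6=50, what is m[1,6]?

m[1,6] = min over k∈[1,5] of m[1,k]+m[k+1,6]+p_{0}·p_k·p_{6}.
k=1: 0 + 129143 + 22·45·50 = 178643; k=2: 18810 + 86393 + 22·19·50 = 126103; k=3: 39710 + 134850 + 22·50·50 = 229560; k=4: 69426 + 57350 + 22·37·50 = 167476; k=5: 88711 + 0 + 22·31·50 = 122811.
Minimum: 122811 at k=5.

122811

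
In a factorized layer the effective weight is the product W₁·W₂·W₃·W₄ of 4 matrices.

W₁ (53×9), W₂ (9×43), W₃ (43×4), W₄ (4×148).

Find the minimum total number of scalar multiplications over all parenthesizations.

Adjacent pairs: W₁W₂ = 53·9·43 = 20511; W₂W₃ = 9·43·4 = 1548; W₃W₄ = 43·4·148 = 25456.
Length 3: W₁..W₃: k=1: 0+1548+53·9·4=3456; k=2: 20511+0+53·43·4=29627 → min 3456 | W₂..W₄: k=2: 0+25456+9·43·148=82732; k=3: 1548+0+9·4·148=6876 → min 6876.
Length 4: W₁..W₄: k=1: 0+6876+53·9·148=77472; k=2: 20511+25456+53·43·148=383259; k=3: 3456+0+53·4·148=34832 → min 34832.
Optimal order: ((W₁·(W₂·W₃))·W₄) with cost 34832.

34832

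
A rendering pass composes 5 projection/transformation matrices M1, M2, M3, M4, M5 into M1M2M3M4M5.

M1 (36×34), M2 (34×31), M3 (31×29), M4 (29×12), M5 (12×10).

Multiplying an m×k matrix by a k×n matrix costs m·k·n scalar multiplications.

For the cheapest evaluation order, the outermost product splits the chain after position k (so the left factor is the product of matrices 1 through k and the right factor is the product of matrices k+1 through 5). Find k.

1

Adjacent pairs: M1M2 = 36·34·31 = 37944; M2M3 = 34·31·29 = 30566; M3M4 = 31·29·12 = 10788; M4M5 = 29·12·10 = 3480.
Length 3: M1..M3: k=1: 0+30566+36·34·29=66062; k=2: 37944+0+36·31·29=70308 → min 66062 | M2..M4: k=2: 0+10788+34·31·12=23436; k=3: 30566+0+34·29·12=42398 → min 23436 | M3..M5: k=3: 0+3480+31·29·10=12470; k=4: 10788+0+31·12·10=14508 → min 12470.
Length 4: M1..M4: k=1: 0+23436+36·34·12=38124; k=2: 37944+10788+36·31·12=62124; k=3: 66062+0+36·29·12=78590 → min 38124 | M2..M5: k=2: 0+12470+34·31·10=23010; k=3: 30566+3480+34·29·10=43906; k=4: 23436+0+34·12·10=27516 → min 23010.
Top-level splits: k=1: (M1..M1)·(M2..M5) → 0+23010+36·34·10 = 35250; k=2: (M1..M2)·(M3..M5) → 37944+12470+36·31·10 = 61574; k=3: (M1..M3)·(M4..M5) → 66062+3480+36·29·10 = 79982; k=4: (M1..M4)·(M5..M5) → 38124+0+36·12·10 = 42444.
Best split is after M1, i.e. k = 1.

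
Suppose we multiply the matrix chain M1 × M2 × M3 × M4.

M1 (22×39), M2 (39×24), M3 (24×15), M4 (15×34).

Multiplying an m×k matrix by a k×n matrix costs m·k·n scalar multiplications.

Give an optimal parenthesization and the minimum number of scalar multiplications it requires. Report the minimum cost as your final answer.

38130

Adjacent pairs: M1M2 = 22·39·24 = 20592; M2M3 = 39·24·15 = 14040; M3M4 = 24·15·34 = 12240.
Length 3: M1..M3: k=1: 0+14040+22·39·15=26910; k=2: 20592+0+22·24·15=28512 → min 26910 | M2..M4: k=2: 0+12240+39·24·34=44064; k=3: 14040+0+39·15·34=33930 → min 33930.
Length 4: M1..M4: k=1: 0+33930+22·39·34=63102; k=2: 20592+12240+22·24·34=50784; k=3: 26910+0+22·15·34=38130 → min 38130.
Optimal parenthesization: ((M1 × (M2 × M3)) × M4) with cost 38130.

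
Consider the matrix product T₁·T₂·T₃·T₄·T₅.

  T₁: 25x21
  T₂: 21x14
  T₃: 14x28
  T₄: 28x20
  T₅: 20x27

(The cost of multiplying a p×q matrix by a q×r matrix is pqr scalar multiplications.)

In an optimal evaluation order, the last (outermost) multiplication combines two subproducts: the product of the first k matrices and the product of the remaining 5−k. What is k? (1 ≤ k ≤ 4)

Adjacent pairs: T₁T₂ = 25·21·14 = 7350; T₂T₃ = 21·14·28 = 8232; T₃T₄ = 14·28·20 = 7840; T₄T₅ = 28·20·27 = 15120.
Length 3: T₁..T₃: k=1: 0+8232+25·21·28=22932; k=2: 7350+0+25·14·28=17150 → min 17150 | T₂..T₄: k=2: 0+7840+21·14·20=13720; k=3: 8232+0+21·28·20=19992 → min 13720 | T₃..T₅: k=3: 0+15120+14·28·27=25704; k=4: 7840+0+14·20·27=15400 → min 15400.
Length 4: T₁..T₄: k=1: 0+13720+25·21·20=24220; k=2: 7350+7840+25·14·20=22190; k=3: 17150+0+25·28·20=31150 → min 22190 | T₂..T₅: k=2: 0+15400+21·14·27=23338; k=3: 8232+15120+21·28·27=39228; k=4: 13720+0+21·20·27=25060 → min 23338.
Top-level splits: k=1: (T₁..T₁)·(T₂..T₅) → 0+23338+25·21·27 = 37513; k=2: (T₁..T₂)·(T₃..T₅) → 7350+15400+25·14·27 = 32200; k=3: (T₁..T₃)·(T₄..T₅) → 17150+15120+25·28·27 = 51170; k=4: (T₁..T₄)·(T₅..T₅) → 22190+0+25·20·27 = 35690.
Best split is after T₂, i.e. k = 2.

2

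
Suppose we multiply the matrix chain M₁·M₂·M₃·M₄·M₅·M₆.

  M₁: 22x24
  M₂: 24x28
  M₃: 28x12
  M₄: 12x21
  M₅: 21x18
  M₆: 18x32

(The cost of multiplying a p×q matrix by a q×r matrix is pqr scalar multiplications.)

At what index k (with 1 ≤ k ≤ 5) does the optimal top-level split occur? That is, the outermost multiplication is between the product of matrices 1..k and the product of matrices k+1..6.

3

Adjacent pairs: M₁M₂ = 22·24·28 = 14784; M₂M₃ = 24·28·12 = 8064; M₃M₄ = 28·12·21 = 7056; M₄M₅ = 12·21·18 = 4536; M₅M₆ = 21·18·32 = 12096.
Length 3: M₁..M₃: k=1: 0+8064+22·24·12=14400; k=2: 14784+0+22·28·12=22176 → min 14400 | M₂..M₄: k=2: 0+7056+24·28·21=21168; k=3: 8064+0+24·12·21=14112 → min 14112 | M₃..M₅: k=3: 0+4536+28·12·18=10584; k=4: 7056+0+28·21·18=17640 → min 10584 | M₄..M₆: k=4: 0+12096+12·21·32=20160; k=5: 4536+0+12·18·32=11448 → min 11448.
Length 4: M₁..M₄: k=1: 0+14112+22·24·21=25200; k=2: 14784+7056+22·28·21=34776; k=3: 14400+0+22·12·21=19944 → min 19944 | M₂..M₅: k=2: 0+10584+24·28·18=22680; k=3: 8064+4536+24·12·18=17784; k=4: 14112+0+24·21·18=23184 → min 17784 | M₃..M₆: k=3: 0+11448+28·12·32=22200; k=4: 7056+12096+28·21·32=37968; k=5: 10584+0+28·18·32=26712 → min 22200.
Length 5: M₁..M₅: k=1: 0+17784+22·24·18=27288; k=2: 14784+10584+22·28·18=36456; k=3: 14400+4536+22·12·18=23688; k=4: 19944+0+22·21·18=28260 → min 23688 | M₂..M₆: k=2: 0+22200+24·28·32=43704; k=3: 8064+11448+24·12·32=28728; k=4: 14112+12096+24·21·32=42336; k=5: 17784+0+24·18·32=31608 → min 28728.
Top-level splits: k=1: (M₁..M₁)·(M₂..M₆) → 0+28728+22·24·32 = 45624; k=2: (M₁..M₂)·(M₃..M₆) → 14784+22200+22·28·32 = 56696; k=3: (M₁..M₃)·(M₄..M₆) → 14400+11448+22·12·32 = 34296; k=4: (M₁..M₄)·(M₅..M₆) → 19944+12096+22·21·32 = 46824; k=5: (M₁..M₅)·(M₆..M₆) → 23688+0+22·18·32 = 36360.
Best split is after M₃, i.e. k = 3.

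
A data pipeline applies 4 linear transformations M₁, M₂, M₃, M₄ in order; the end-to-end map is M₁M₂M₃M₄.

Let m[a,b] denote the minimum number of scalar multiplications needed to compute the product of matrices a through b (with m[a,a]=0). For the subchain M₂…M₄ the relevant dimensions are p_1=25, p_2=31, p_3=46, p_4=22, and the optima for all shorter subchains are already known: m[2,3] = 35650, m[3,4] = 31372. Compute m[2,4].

m[2,4] = min over k∈[2,3] of m[2,k]+m[k+1,4]+p_{1}·p_k·p_{4}.
k=2: 0 + 31372 + 25·31·22 = 48422; k=3: 35650 + 0 + 25·46·22 = 60950.
Minimum: 48422 at k=2.

48422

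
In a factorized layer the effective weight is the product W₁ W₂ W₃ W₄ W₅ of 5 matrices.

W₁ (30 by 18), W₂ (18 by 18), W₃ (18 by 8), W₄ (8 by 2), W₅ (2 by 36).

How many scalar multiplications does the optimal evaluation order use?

Adjacent pairs: W₁W₂ = 30·18·18 = 9720; W₂W₃ = 18·18·8 = 2592; W₃W₄ = 18·8·2 = 288; W₄W₅ = 8·2·36 = 576.
Length 3: W₁..W₃: k=1: 0+2592+30·18·8=6912; k=2: 9720+0+30·18·8=14040 → min 6912 | W₂..W₄: k=2: 0+288+18·18·2=936; k=3: 2592+0+18·8·2=2880 → min 936 | W₃..W₅: k=3: 0+576+18·8·36=5760; k=4: 288+0+18·2·36=1584 → min 1584.
Length 4: W₁..W₄: k=1: 0+936+30·18·2=2016; k=2: 9720+288+30·18·2=11088; k=3: 6912+0+30·8·2=7392 → min 2016 | W₂..W₅: k=2: 0+1584+18·18·36=13248; k=3: 2592+576+18·8·36=8352; k=4: 936+0+18·2·36=2232 → min 2232.
Length 5: W₁..W₅: k=1: 0+2232+30·18·36=21672; k=2: 9720+1584+30·18·36=30744; k=3: 6912+576+30·8·36=16128; k=4: 2016+0+30·2·36=4176 → min 4176.
Optimal order: ((W₁ (W₂ (W₃ W₄))) W₅) with cost 4176.

4176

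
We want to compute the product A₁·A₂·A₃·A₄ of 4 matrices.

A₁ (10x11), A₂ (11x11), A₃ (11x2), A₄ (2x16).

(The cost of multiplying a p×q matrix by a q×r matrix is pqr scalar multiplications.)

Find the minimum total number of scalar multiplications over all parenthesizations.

782

Adjacent pairs: A₁A₂ = 10·11·11 = 1210; A₂A₃ = 11·11·2 = 242; A₃A₄ = 11·2·16 = 352.
Length 3: A₁..A₃: k=1: 0+242+10·11·2=462; k=2: 1210+0+10·11·2=1430 → min 462 | A₂..A₄: k=2: 0+352+11·11·16=2288; k=3: 242+0+11·2·16=594 → min 594.
Length 4: A₁..A₄: k=1: 0+594+10·11·16=2354; k=2: 1210+352+10·11·16=3322; k=3: 462+0+10·2·16=782 → min 782.
Optimal order: ((A₁·(A₂·A₃))·A₄) with cost 782.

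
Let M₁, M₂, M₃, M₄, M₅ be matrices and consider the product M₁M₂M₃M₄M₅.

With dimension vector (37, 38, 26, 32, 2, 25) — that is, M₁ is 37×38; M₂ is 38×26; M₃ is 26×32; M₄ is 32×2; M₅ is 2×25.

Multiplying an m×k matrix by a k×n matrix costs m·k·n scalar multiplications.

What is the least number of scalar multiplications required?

8302

Adjacent pairs: M₁M₂ = 37·38·26 = 36556; M₂M₃ = 38·26·32 = 31616; M₃M₄ = 26·32·2 = 1664; M₄M₅ = 32·2·25 = 1600.
Length 3: M₁..M₃: k=1: 0+31616+37·38·32=76608; k=2: 36556+0+37·26·32=67340 → min 67340 | M₂..M₄: k=2: 0+1664+38·26·2=3640; k=3: 31616+0+38·32·2=34048 → min 3640 | M₃..M₅: k=3: 0+1600+26·32·25=22400; k=4: 1664+0+26·2·25=2964 → min 2964.
Length 4: M₁..M₄: k=1: 0+3640+37·38·2=6452; k=2: 36556+1664+37·26·2=40144; k=3: 67340+0+37·32·2=69708 → min 6452 | M₂..M₅: k=2: 0+2964+38·26·25=27664; k=3: 31616+1600+38·32·25=63616; k=4: 3640+0+38·2·25=5540 → min 5540.
Length 5: M₁..M₅: k=1: 0+5540+37·38·25=40690; k=2: 36556+2964+37·26·25=63570; k=3: 67340+1600+37·32·25=98540; k=4: 6452+0+37·2·25=8302 → min 8302.
Optimal order: ((M₁(M₂(M₃M₄)))M₅) with cost 8302.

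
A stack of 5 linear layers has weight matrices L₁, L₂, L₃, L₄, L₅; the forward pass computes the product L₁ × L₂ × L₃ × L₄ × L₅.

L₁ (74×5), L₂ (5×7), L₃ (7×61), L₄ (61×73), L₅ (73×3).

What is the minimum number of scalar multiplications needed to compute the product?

Adjacent pairs: L₁L₂ = 74·5·7 = 2590; L₂L₃ = 5·7·61 = 2135; L₃L₄ = 7·61·73 = 31171; L₄L₅ = 61·73·3 = 13359.
Length 3: L₁..L₃: k=1: 0+2135+74·5·61=24705; k=2: 2590+0+74·7·61=34188 → min 24705 | L₂..L₄: k=2: 0+31171+5·7·73=33726; k=3: 2135+0+5·61·73=24400 → min 24400 | L₃..L₅: k=3: 0+13359+7·61·3=14640; k=4: 31171+0+7·73·3=32704 → min 14640.
Length 4: L₁..L₄: k=1: 0+24400+74·5·73=51410; k=2: 2590+31171+74·7·73=71575; k=3: 24705+0+74·61·73=354227 → min 51410 | L₂..L₅: k=2: 0+14640+5·7·3=14745; k=3: 2135+13359+5·61·3=16409; k=4: 24400+0+5·73·3=25495 → min 14745.
Length 5: L₁..L₅: k=1: 0+14745+74·5·3=15855; k=2: 2590+14640+74·7·3=18784; k=3: 24705+13359+74·61·3=51606; k=4: 51410+0+74·73·3=67616 → min 15855.
Optimal order: (L₁ × (L₂ × (L₃ × (L₄ × L₅)))) with cost 15855.

15855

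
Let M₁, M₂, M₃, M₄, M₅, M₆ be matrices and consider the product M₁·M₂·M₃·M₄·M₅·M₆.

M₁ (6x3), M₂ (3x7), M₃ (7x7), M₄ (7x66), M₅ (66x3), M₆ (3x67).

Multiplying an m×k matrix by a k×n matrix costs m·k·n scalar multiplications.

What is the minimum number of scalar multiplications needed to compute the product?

2856

Adjacent pairs: M₁M₂ = 6·3·7 = 126; M₂M₃ = 3·7·7 = 147; M₃M₄ = 7·7·66 = 3234; M₄M₅ = 7·66·3 = 1386; M₅M₆ = 66·3·67 = 13266.
Length 3: M₁..M₃: k=1: 0+147+6·3·7=273; k=2: 126+0+6·7·7=420 → min 273 | M₂..M₄: k=2: 0+3234+3·7·66=4620; k=3: 147+0+3·7·66=1533 → min 1533 | M₃..M₅: k=3: 0+1386+7·7·3=1533; k=4: 3234+0+7·66·3=4620 → min 1533 | M₄..M₆: k=4: 0+13266+7·66·67=44220; k=5: 1386+0+7·3·67=2793 → min 2793.
Length 4: M₁..M₄: k=1: 0+1533+6·3·66=2721; k=2: 126+3234+6·7·66=6132; k=3: 273+0+6·7·66=3045 → min 2721 | M₂..M₅: k=2: 0+1533+3·7·3=1596; k=3: 147+1386+3·7·3=1596; k=4: 1533+0+3·66·3=2127 → min 1596 | M₃..M₆: k=3: 0+2793+7·7·67=6076; k=4: 3234+13266+7·66·67=47454; k=5: 1533+0+7·3·67=2940 → min 2940.
Length 5: M₁..M₅: k=1: 0+1596+6·3·3=1650; k=2: 126+1533+6·7·3=1785; k=3: 273+1386+6·7·3=1785; k=4: 2721+0+6·66·3=3909 → min 1650 | M₂..M₆: k=2: 0+2940+3·7·67=4347; k=3: 147+2793+3·7·67=4347; k=4: 1533+13266+3·66·67=28065; k=5: 1596+0+3·3·67=2199 → min 2199.
Length 6: M₁..M₆: k=1: 0+2199+6·3·67=3405; k=2: 126+2940+6·7·67=5880; k=3: 273+2793+6·7·67=5880; k=4: 2721+13266+6·66·67=42519; k=5: 1650+0+6·3·67=2856 → min 2856.
Optimal order: ((M₁·(M₂·(M₃·(M₄·M₅))))·M₆) with cost 2856.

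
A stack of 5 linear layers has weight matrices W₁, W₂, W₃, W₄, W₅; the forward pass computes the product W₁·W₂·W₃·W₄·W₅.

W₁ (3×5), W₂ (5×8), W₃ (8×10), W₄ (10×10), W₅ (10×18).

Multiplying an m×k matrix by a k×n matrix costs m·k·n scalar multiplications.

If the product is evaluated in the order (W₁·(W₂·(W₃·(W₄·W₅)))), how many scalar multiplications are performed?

4230

(W₄·W₅): 10×10 by 10×18 → 10×18, cost 10·10·18 = 1800
(W₃·(W₄·W₅)): 8×10 by 10×18 → 8×18, cost 8·10·18 = 1440; cumulative 3240
(W₂·(W₃·(W₄·W₅))): 5×8 by 8×18 → 5×18, cost 5·8·18 = 720; cumulative 3960
(W₁·(W₂·(W₃·(W₄·W₅)))): 3×5 by 5×18 → 3×18, cost 3·5·18 = 270; cumulative 4230
Total: 4230 scalar multiplications.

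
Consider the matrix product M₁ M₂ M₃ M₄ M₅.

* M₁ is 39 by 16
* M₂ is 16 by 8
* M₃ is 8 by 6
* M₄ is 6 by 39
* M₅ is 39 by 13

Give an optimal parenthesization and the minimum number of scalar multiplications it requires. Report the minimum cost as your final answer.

Adjacent pairs: M₁M₂ = 39·16·8 = 4992; M₂M₃ = 16·8·6 = 768; M₃M₄ = 8·6·39 = 1872; M₄M₅ = 6·39·13 = 3042.
Length 3: M₁..M₃: k=1: 0+768+39·16·6=4512; k=2: 4992+0+39·8·6=6864 → min 4512 | M₂..M₄: k=2: 0+1872+16·8·39=6864; k=3: 768+0+16·6·39=4512 → min 4512 | M₃..M₅: k=3: 0+3042+8·6·13=3666; k=4: 1872+0+8·39·13=5928 → min 3666.
Length 4: M₁..M₄: k=1: 0+4512+39·16·39=28848; k=2: 4992+1872+39·8·39=19032; k=3: 4512+0+39·6·39=13638 → min 13638 | M₂..M₅: k=2: 0+3666+16·8·13=5330; k=3: 768+3042+16·6·13=5058; k=4: 4512+0+16·39·13=12624 → min 5058.
Length 5: M₁..M₅: k=1: 0+5058+39·16·13=13170; k=2: 4992+3666+39·8·13=12714; k=3: 4512+3042+39·6·13=10596; k=4: 13638+0+39·39·13=33411 → min 10596.
Optimal parenthesization: ((M₁ (M₂ M₃)) (M₄ M₅)) with cost 10596.

10596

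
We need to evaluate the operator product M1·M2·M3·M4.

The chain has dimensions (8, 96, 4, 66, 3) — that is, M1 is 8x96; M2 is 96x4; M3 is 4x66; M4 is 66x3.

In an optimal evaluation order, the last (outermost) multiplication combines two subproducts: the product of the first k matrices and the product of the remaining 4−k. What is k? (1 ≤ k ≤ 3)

Adjacent pairs: M1M2 = 8·96·4 = 3072; M2M3 = 96·4·66 = 25344; M3M4 = 4·66·3 = 792.
Length 3: M1..M3: k=1: 0+25344+8·96·66=76032; k=2: 3072+0+8·4·66=5184 → min 5184 | M2..M4: k=2: 0+792+96·4·3=1944; k=3: 25344+0+96·66·3=44352 → min 1944.
Top-level splits: k=1: (M1..M1)·(M2..M4) → 0+1944+8·96·3 = 4248; k=2: (M1..M2)·(M3..M4) → 3072+792+8·4·3 = 3960; k=3: (M1..M3)·(M4..M4) → 5184+0+8·66·3 = 6768.
Best split is after M2, i.e. k = 2.

2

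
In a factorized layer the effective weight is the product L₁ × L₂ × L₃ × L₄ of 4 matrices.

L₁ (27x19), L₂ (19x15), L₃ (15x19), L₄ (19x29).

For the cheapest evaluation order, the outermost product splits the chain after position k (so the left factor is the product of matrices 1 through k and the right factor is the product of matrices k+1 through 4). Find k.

Adjacent pairs: L₁L₂ = 27·19·15 = 7695; L₂L₃ = 19·15·19 = 5415; L₃L₄ = 15·19·29 = 8265.
Length 3: L₁..L₃: k=1: 0+5415+27·19·19=15162; k=2: 7695+0+27·15·19=15390 → min 15162 | L₂..L₄: k=2: 0+8265+19·15·29=16530; k=3: 5415+0+19·19·29=15884 → min 15884.
Top-level splits: k=1: (L₁..L₁)·(L₂..L₄) → 0+15884+27·19·29 = 30761; k=2: (L₁..L₂)·(L₃..L₄) → 7695+8265+27·15·29 = 27705; k=3: (L₁..L₃)·(L₄..L₄) → 15162+0+27·19·29 = 30039.
Best split is after L₂, i.e. k = 2.

2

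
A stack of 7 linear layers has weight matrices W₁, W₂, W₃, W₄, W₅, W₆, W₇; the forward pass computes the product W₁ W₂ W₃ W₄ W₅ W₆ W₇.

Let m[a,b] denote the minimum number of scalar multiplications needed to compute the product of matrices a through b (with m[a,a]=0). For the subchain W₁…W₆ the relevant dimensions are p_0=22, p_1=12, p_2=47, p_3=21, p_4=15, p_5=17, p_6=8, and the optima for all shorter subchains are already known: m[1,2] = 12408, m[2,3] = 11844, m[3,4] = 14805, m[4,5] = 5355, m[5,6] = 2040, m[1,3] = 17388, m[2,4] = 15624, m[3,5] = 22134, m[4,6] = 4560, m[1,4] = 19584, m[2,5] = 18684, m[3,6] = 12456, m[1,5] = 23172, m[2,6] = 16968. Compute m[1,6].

m[1,6] = min over k∈[1,5] of m[1,k]+m[k+1,6]+p_{0}·p_k·p_{6}.
k=1: 0 + 16968 + 22·12·8 = 19080; k=2: 12408 + 12456 + 22·47·8 = 33136; k=3: 17388 + 4560 + 22·21·8 = 25644; k=4: 19584 + 2040 + 22·15·8 = 24264; k=5: 23172 + 0 + 22·17·8 = 26164.
Minimum: 19080 at k=1.

19080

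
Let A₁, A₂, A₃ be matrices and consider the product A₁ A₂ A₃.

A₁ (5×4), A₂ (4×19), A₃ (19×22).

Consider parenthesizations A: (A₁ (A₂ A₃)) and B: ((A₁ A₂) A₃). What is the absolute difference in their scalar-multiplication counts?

Order A = (A₁ (A₂ A₃)): (A₂ A₃): 4×19 by 19×22 → 4×22, cost 4·19·22 = 1672; (A₁ (A₂ A₃)): 5×4 by 4×22 → 5×22, cost 5·4·22 = 440; cumulative 2112. Total 2112.
Order B = ((A₁ A₂) A₃): (A₁ A₂): 5×4 by 4×19 → 5×19, cost 5·4·19 = 380; ((A₁ A₂) A₃): 5×19 by 19×22 → 5×22, cost 5·19·22 = 2090; cumulative 2470. Total 2470.
Difference: |2112 − 2470| = 358.

358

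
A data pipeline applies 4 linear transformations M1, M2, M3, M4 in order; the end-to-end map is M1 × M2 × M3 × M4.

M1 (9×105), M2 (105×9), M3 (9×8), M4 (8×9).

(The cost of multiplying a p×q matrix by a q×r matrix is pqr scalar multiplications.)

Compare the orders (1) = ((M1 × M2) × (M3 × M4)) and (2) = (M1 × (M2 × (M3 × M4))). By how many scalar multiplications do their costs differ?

Order (1) = ((M1 × M2) × (M3 × M4)): (M1 × M2): 9×105 by 105×9 → 9×9, cost 9·105·9 = 8505; (M3 × M4): 9×8 by 8×9 → 9×9, cost 9·8·9 = 648; ((M1 × M2) × (M3 × M4)): 9×9 by 9×9 → 9×9, cost 9·9·9 = 729; cumulative 9882. Total 9882.
Order (2) = (M1 × (M2 × (M3 × M4))): (M3 × M4): 9×8 by 8×9 → 9×9, cost 9·8·9 = 648; (M2 × (M3 × M4)): 105×9 by 9×9 → 105×9, cost 105·9·9 = 8505; cumulative 9153; (M1 × (M2 × (M3 × M4))): 9×105 by 105×9 → 9×9, cost 9·105·9 = 8505; cumulative 17658. Total 17658.
Difference: |9882 − 17658| = 7776.

7776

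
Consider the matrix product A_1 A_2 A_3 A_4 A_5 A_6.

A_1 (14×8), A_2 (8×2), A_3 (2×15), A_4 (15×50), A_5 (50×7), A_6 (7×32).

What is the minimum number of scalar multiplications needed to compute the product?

3768

Adjacent pairs: A_1A_2 = 14·8·2 = 224; A_2A_3 = 8·2·15 = 240; A_3A_4 = 2·15·50 = 1500; A_4A_5 = 15·50·7 = 5250; A_5A_6 = 50·7·32 = 11200.
Length 3: A_1..A_3: k=1: 0+240+14·8·15=1920; k=2: 224+0+14·2·15=644 → min 644 | A_2..A_4: k=2: 0+1500+8·2·50=2300; k=3: 240+0+8·15·50=6240 → min 2300 | A_3..A_5: k=3: 0+5250+2·15·7=5460; k=4: 1500+0+2·50·7=2200 → min 2200 | A_4..A_6: k=4: 0+11200+15·50·32=35200; k=5: 5250+0+15·7·32=8610 → min 8610.
Length 4: A_1..A_4: k=1: 0+2300+14·8·50=7900; k=2: 224+1500+14·2·50=3124; k=3: 644+0+14·15·50=11144 → min 3124 | A_2..A_5: k=2: 0+2200+8·2·7=2312; k=3: 240+5250+8·15·7=6330; k=4: 2300+0+8·50·7=5100 → min 2312 | A_3..A_6: k=3: 0+8610+2·15·32=9570; k=4: 1500+11200+2·50·32=15900; k=5: 2200+0+2·7·32=2648 → min 2648.
Length 5: A_1..A_5: k=1: 0+2312+14·8·7=3096; k=2: 224+2200+14·2·7=2620; k=3: 644+5250+14·15·7=7364; k=4: 3124+0+14·50·7=8024 → min 2620 | A_2..A_6: k=2: 0+2648+8·2·32=3160; k=3: 240+8610+8·15·32=12690; k=4: 2300+11200+8·50·32=26300; k=5: 2312+0+8·7·32=4104 → min 3160.
Length 6: A_1..A_6: k=1: 0+3160+14·8·32=6744; k=2: 224+2648+14·2·32=3768; k=3: 644+8610+14·15·32=15974; k=4: 3124+11200+14·50·32=36724; k=5: 2620+0+14·7·32=5756 → min 3768.
Optimal order: ((A_1 A_2) (((A_3 A_4) A_5) A_6)) with cost 3768.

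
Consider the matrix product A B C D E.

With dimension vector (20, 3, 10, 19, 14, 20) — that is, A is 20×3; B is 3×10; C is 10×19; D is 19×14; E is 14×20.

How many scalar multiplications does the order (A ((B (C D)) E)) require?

5120

(C D): 10×19 by 19×14 → 10×14, cost 10·19·14 = 2660
(B (C D)): 3×10 by 10×14 → 3×14, cost 3·10·14 = 420; cumulative 3080
((B (C D)) E): 3×14 by 14×20 → 3×20, cost 3·14·20 = 840; cumulative 3920
(A ((B (C D)) E)): 20×3 by 3×20 → 20×20, cost 20·3·20 = 1200; cumulative 5120
Total: 5120 scalar multiplications.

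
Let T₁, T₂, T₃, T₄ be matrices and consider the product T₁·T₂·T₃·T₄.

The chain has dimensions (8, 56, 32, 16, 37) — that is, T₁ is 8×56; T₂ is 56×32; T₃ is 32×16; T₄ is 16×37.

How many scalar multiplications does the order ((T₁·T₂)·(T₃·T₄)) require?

42752

(T₁·T₂): 8×56 by 56×32 → 8×32, cost 8·56·32 = 14336
(T₃·T₄): 32×16 by 16×37 → 32×37, cost 32·16·37 = 18944
((T₁·T₂)·(T₃·T₄)): 8×32 by 32×37 → 8×37, cost 8·32·37 = 9472; cumulative 42752
Total: 42752 scalar multiplications.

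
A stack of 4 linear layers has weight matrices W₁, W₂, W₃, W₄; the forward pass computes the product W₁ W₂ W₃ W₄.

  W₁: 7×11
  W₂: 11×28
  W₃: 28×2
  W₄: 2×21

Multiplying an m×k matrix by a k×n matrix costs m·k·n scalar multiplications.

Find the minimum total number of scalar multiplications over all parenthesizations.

1064

Adjacent pairs: W₁W₂ = 7·11·28 = 2156; W₂W₃ = 11·28·2 = 616; W₃W₄ = 28·2·21 = 1176.
Length 3: W₁..W₃: k=1: 0+616+7·11·2=770; k=2: 2156+0+7·28·2=2548 → min 770 | W₂..W₄: k=2: 0+1176+11·28·21=7644; k=3: 616+0+11·2·21=1078 → min 1078.
Length 4: W₁..W₄: k=1: 0+1078+7·11·21=2695; k=2: 2156+1176+7·28·21=7448; k=3: 770+0+7·2·21=1064 → min 1064.
Optimal order: ((W₁ (W₂ W₃)) W₄) with cost 1064.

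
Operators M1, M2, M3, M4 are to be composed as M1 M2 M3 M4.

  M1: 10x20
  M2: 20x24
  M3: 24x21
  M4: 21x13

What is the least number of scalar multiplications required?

12570

Adjacent pairs: M1M2 = 10·20·24 = 4800; M2M3 = 20·24·21 = 10080; M3M4 = 24·21·13 = 6552.
Length 3: M1..M3: k=1: 0+10080+10·20·21=14280; k=2: 4800+0+10·24·21=9840 → min 9840 | M2..M4: k=2: 0+6552+20·24·13=12792; k=3: 10080+0+20·21·13=15540 → min 12792.
Length 4: M1..M4: k=1: 0+12792+10·20·13=15392; k=2: 4800+6552+10·24·13=14472; k=3: 9840+0+10·21·13=12570 → min 12570.
Optimal order: (((M1 M2) M3) M4) with cost 12570.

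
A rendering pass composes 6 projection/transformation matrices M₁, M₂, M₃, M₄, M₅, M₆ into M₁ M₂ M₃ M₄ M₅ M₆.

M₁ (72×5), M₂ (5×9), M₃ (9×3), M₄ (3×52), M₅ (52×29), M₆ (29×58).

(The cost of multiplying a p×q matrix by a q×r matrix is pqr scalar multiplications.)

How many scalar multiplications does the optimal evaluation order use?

Adjacent pairs: M₁M₂ = 72·5·9 = 3240; M₂M₃ = 5·9·3 = 135; M₃M₄ = 9·3·52 = 1404; M₄M₅ = 3·52·29 = 4524; M₅M₆ = 52·29·58 = 87464.
Length 3: M₁..M₃: k=1: 0+135+72·5·3=1215; k=2: 3240+0+72·9·3=5184 → min 1215 | M₂..M₄: k=2: 0+1404+5·9·52=3744; k=3: 135+0+5·3·52=915 → min 915 | M₃..M₅: k=3: 0+4524+9·3·29=5307; k=4: 1404+0+9·52·29=14976 → min 5307 | M₄..M₆: k=4: 0+87464+3·52·58=96512; k=5: 4524+0+3·29·58=9570 → min 9570.
Length 4: M₁..M₄: k=1: 0+915+72·5·52=19635; k=2: 3240+1404+72·9·52=38340; k=3: 1215+0+72·3·52=12447 → min 12447 | M₂..M₅: k=2: 0+5307+5·9·29=6612; k=3: 135+4524+5·3·29=5094; k=4: 915+0+5·52·29=8455 → min 5094 | M₃..M₆: k=3: 0+9570+9·3·58=11136; k=4: 1404+87464+9·52·58=116012; k=5: 5307+0+9·29·58=20445 → min 11136.
Length 5: M₁..M₅: k=1: 0+5094+72·5·29=15534; k=2: 3240+5307+72·9·29=27339; k=3: 1215+4524+72·3·29=12003; k=4: 12447+0+72·52·29=121023 → min 12003 | M₂..M₆: k=2: 0+11136+5·9·58=13746; k=3: 135+9570+5·3·58=10575; k=4: 915+87464+5·52·58=103459; k=5: 5094+0+5·29·58=13504 → min 10575.
Length 6: M₁..M₆: k=1: 0+10575+72·5·58=31455; k=2: 3240+11136+72·9·58=51960; k=3: 1215+9570+72·3·58=23313; k=4: 12447+87464+72·52·58=317063; k=5: 12003+0+72·29·58=133107 → min 23313.
Optimal order: ((M₁ (M₂ M₃)) ((M₄ M₅) M₆)) with cost 23313.

23313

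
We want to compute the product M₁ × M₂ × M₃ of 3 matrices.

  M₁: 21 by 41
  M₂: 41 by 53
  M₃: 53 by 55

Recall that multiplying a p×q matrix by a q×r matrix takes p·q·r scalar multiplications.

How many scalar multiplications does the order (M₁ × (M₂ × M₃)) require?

(M₂ × M₃): 41×53 by 53×55 → 41×55, cost 41·53·55 = 119515
(M₁ × (M₂ × M₃)): 21×41 by 41×55 → 21×55, cost 21·41·55 = 47355; cumulative 166870
Total: 166870 scalar multiplications.

166870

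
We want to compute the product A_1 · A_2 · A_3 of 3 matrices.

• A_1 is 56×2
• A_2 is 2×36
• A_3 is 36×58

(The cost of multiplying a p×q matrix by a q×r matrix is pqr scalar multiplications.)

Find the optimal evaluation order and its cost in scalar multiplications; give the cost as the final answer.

(A_1 · (A_2 · A_3)): cost 10672.
((A_1 · A_2) · A_3): cost 120960.
Optimal: (A_1 · (A_2 · A_3)) with cost 10672.

10672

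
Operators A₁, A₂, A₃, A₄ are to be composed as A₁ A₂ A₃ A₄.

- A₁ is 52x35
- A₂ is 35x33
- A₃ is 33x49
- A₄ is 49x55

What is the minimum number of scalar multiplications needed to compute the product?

243375

Adjacent pairs: A₁A₂ = 52·35·33 = 60060; A₂A₃ = 35·33·49 = 56595; A₃A₄ = 33·49·55 = 88935.
Length 3: A₁..A₃: k=1: 0+56595+52·35·49=145775; k=2: 60060+0+52·33·49=144144 → min 144144 | A₂..A₄: k=2: 0+88935+35·33·55=152460; k=3: 56595+0+35·49·55=150920 → min 150920.
Length 4: A₁..A₄: k=1: 0+150920+52·35·55=251020; k=2: 60060+88935+52·33·55=243375; k=3: 144144+0+52·49·55=284284 → min 243375.
Optimal order: ((A₁ A₂) (A₃ A₄)) with cost 243375.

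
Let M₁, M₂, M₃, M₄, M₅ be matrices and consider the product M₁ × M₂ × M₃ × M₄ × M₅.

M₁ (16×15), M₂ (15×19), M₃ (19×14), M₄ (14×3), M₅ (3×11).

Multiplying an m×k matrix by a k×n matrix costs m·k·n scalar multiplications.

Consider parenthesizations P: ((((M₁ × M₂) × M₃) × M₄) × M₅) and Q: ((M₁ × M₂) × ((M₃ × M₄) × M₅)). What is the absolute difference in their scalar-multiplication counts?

687

Order P = ((((M₁ × M₂) × M₃) × M₄) × M₅): (M₁ × M₂): 16×15 by 15×19 → 16×19, cost 16·15·19 = 4560; ((M₁ × M₂) × M₃): 16×19 by 19×14 → 16×14, cost 16·19·14 = 4256; cumulative 8816; (((M₁ × M₂) × M₃) × M₄): 16×14 by 14×3 → 16×3, cost 16·14·3 = 672; cumulative 9488; ((((M₁ × M₂) × M₃) × M₄) × M₅): 16×3 by 3×11 → 16×11, cost 16·3·11 = 528; cumulative 10016. Total 10016.
Order Q = ((M₁ × M₂) × ((M₃ × M₄) × M₅)): (M₁ × M₂): 16×15 by 15×19 → 16×19, cost 16·15·19 = 4560; (M₃ × M₄): 19×14 by 14×3 → 19×3, cost 19·14·3 = 798; ((M₃ × M₄) × M₅): 19×3 by 3×11 → 19×11, cost 19·3·11 = 627; cumulative 1425; ((M₁ × M₂) × ((M₃ × M₄) × M₅)): 16×19 by 19×11 → 16×11, cost 16·19·11 = 3344; cumulative 9329. Total 9329.
Difference: |10016 − 9329| = 687.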